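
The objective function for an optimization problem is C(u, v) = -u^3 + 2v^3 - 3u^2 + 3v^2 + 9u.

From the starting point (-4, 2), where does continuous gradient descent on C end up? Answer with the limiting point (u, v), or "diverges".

(-3, 0)

C is separable, so gradient descent decouples: u follows -∂C/∂u, v follows -∂C/∂v.
∂C/∂u = -3(u - 1)(u + 3); at u=-4 this is -15, so u increases.
∂C/∂v = 6v(v + 1); at v=2 this is 36, so v decreases.
u converges to its nearest critical value -3 (a local min of the u-part); v converges to 0. The iterate converges to (-3, 0).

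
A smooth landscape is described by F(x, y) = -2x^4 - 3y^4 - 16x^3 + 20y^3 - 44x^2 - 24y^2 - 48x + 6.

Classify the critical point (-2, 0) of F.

The mixed partial ∂²F/∂x∂y is 0, so the Hessian at any point is diag(F_xx, F_yy) = diag(-8(3x^2 + 12x + 11), 12(-3y^2 + 10y - 4)).
At (-2, 0): H = diag(8, -48).
The eigenvalues have opposite signs, so H is indefinite: a saddle point.

saddle point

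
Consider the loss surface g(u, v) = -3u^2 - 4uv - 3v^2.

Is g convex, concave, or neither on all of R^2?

concave

g is quadratic, so its Hessian is the constant matrix H = [[-6, -4], [-4, -6]].
det(H) = 20, tr(H) = -12.
det(H) > 0 and tr(H) < 0, so H is negative definite everywhere: concave.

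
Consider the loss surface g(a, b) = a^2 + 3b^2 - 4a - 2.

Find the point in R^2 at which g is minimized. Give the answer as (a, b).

(2, 0)

g(a,b) separates as P(a) + Q(b) − 2, so its minimum is min P + min Q − 2.
P'(a) = 2a - 4 vanishes at a ∈ {2}; Q'(b) = 6b vanishes at b ∈ {0}.
Local minima of P (where P''>0): P(2)=-4. Local minima of Q: Q(0)=0.
So the global minimum of g is P(2) + Q(0) − 2 = -4 + 0 − 2 = -6, attained at (2, 0).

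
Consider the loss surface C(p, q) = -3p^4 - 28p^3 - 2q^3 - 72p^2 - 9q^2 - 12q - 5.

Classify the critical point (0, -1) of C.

The mixed partial ∂²C/∂p∂q is 0, so the Hessian at any point is diag(C_pp, C_qq) = diag(-12(3p^2 + 14p + 12), -6(2q + 3)).
At (0, -1): H = diag(-144, -6).
Both eigenvalues are negative, so H is negative definite: a local maximum.

local maximum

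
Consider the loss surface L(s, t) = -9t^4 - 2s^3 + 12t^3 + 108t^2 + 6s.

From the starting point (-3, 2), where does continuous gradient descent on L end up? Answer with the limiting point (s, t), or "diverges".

L is separable, so gradient descent decouples: s follows -∂L/∂s, t follows -∂L/∂t.
∂L/∂s = -6(s - 1)(s + 1); at s=-3 this is -48, so s increases.
∂L/∂t = -36t(t - 3)(t + 2); at t=2 this is 288, so t decreases.
s converges to its nearest critical value -1 (a local min of the s-part); t converges to 0. The iterate converges to (-1, 0).

(-1, 0)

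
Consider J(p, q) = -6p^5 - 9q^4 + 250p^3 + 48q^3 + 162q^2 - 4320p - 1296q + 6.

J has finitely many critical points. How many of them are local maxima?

J separates as a function of p plus a function of q, so ∇J=0 decouples.
∂J/∂p = -30(p - 4)(p - 3)(p + 3)(p + 4) = 0 at p ∈ {-4, -3, 3, 4}; ∂J/∂q = -36(q - 4)(q - 3)(q + 3) = 0 at q ∈ {-3, 3, 4}.
The Hessian is diagonal: diag(J_pp, J_qq). Second derivatives: J_pp(-4)=1680, J_pp(-3)=-1260, J_pp(3)=1260, J_pp(4)=-1680; J_qq(-3)=-1512, J_qq(3)=216, J_qq(4)=-252.
Local maxima occur where both diagonal entries negative: (-3, -3), (-3, 4), (4, -3), (4, 4). Count: 4.

4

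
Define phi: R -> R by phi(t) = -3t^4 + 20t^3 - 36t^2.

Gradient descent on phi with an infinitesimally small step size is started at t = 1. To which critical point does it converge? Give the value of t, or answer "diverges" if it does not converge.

2

phi'(t) = -12t(t - 3)(t - 2), so phi'(1) = -24.
Gradient descent moves in the -phi' direction, i.e. t is increasing.
The nearest critical point in that direction is t = 2, where phi'' = 24 > 0 (a local minimum). The iterate converges there.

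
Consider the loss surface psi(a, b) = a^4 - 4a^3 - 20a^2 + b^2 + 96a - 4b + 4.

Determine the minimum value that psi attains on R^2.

-279

psi(a,b) separates as P(a) + Q(b) + 4, so its minimum is min P + min Q + 4.
P'(a) = 4(a - 4)(a - 2)(a + 3) vanishes at a ∈ {-3, 2, 4}; Q'(b) = 2b - 4 vanishes at b ∈ {2}.
Local minima of P (where P''>0): P(-3)=-279, P(4)=64. Local minima of Q: Q(2)=-4.
So the global minimum of psi is P(-3) + Q(2) + 4 = -279 − 4 + 4 = -279, attained at (-3, 2).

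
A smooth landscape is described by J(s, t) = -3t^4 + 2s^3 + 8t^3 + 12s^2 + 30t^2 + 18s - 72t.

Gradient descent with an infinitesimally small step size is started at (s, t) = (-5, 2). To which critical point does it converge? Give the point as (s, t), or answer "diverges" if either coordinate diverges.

J is separable, so gradient descent decouples: s follows -∂J/∂s, t follows -∂J/∂t.
∂J/∂s = 6(s + 1)(s + 3); at s=-5 this is 48, so s decreases.
∂J/∂t = -12(t - 3)(t - 1)(t + 2); at t=2 this is 48, so t decreases.
The s-coordinate has no critical point in that direction and runs off to infinity.

diverges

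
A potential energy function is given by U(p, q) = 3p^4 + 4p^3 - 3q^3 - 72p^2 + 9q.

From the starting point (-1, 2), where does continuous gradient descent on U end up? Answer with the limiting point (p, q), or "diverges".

U is separable, so gradient descent decouples: p follows -∂U/∂p, q follows -∂U/∂q.
∂U/∂p = 12p(p - 3)(p + 4); at p=-1 this is 144, so p decreases.
∂U/∂q = -9(q - 1)(q + 1); at q=2 this is -27, so q increases.
The q-coordinate has no critical point in that direction and runs off to infinity.

diverges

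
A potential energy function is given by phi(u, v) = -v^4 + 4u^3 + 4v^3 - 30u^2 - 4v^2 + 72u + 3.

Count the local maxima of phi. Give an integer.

phi separates as a function of u plus a function of v, so ∇phi=0 decouples.
∂phi/∂u = 12(u - 3)(u - 2) = 0 at u ∈ {2, 3}; ∂phi/∂v = -4v(v - 2)(v - 1) = 0 at v ∈ {0, 1, 2}.
The Hessian is diagonal: diag(phi_uu, phi_vv). Second derivatives: phi_uu(2)=-12, phi_uu(3)=12; phi_vv(0)=-8, phi_vv(1)=4, phi_vv(2)=-8.
Local maxima occur where both diagonal entries negative: (2, 0), (2, 2). Count: 2.

2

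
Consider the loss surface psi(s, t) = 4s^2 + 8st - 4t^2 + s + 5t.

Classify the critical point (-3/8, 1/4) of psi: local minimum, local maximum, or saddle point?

The Hessian of psi is constant: H = [[8, 8], [8, -8]].
det(H) = 8·(-8) − 8² = -128.
Since det(H) < 0, H is indefinite and the critical point is a saddle point.

saddle point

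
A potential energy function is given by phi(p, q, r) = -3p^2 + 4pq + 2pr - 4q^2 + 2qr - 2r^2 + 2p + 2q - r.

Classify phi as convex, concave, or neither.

phi is quadratic, so its Hessian is the constant matrix H = [[-6, 4, 2], [4, -8, 2], [2, 2, -4]].
Leading principal minors: -6, 32, -40.
Signs alternate −, +, − ⇒ H ≺ 0 ⇒ concave.

concave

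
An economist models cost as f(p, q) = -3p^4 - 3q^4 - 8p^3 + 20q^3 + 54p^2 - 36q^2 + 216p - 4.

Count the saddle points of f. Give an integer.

f separates as a function of p plus a function of q, so ∇f=0 decouples.
∂f/∂p = -12(p - 3)(p + 2)(p + 3) = 0 at p ∈ {-3, -2, 3}; ∂f/∂q = -12q(q - 3)(q - 2) = 0 at q ∈ {0, 2, 3}.
The Hessian is diagonal: diag(f_pp, f_qq). Second derivatives: f_pp(-3)=-72, f_pp(-2)=60, f_pp(3)=-360; f_qq(0)=-72, f_qq(2)=24, f_qq(3)=-36.
Saddle points occur where the two diagonal entries have opposite signs: (-3, 2), (-2, 0), (-2, 3), (3, 2). Count: 4.

4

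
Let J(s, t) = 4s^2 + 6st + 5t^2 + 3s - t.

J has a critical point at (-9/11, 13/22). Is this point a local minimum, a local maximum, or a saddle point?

local minimum

The Hessian of J is constant: H = [[8, 6], [6, 10]].
det(H) = 8·10 − 6² = 44.
det(H) > 0 and tr(H) = 18 > 0, so H is positive definite and the point is a local minimum.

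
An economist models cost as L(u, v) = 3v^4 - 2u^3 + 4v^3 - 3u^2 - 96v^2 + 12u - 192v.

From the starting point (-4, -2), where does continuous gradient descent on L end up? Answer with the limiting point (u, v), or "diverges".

L is separable, so gradient descent decouples: u follows -∂L/∂u, v follows -∂L/∂v.
∂L/∂u = -6(u - 1)(u + 2); at u=-4 this is -60, so u increases.
∂L/∂v = 12(v - 4)(v + 1)(v + 4); at v=-2 this is 144, so v decreases.
u converges to its nearest critical value -2 (a local min of the u-part); v converges to -4. The iterate converges to (-2, -4).

(-2, -4)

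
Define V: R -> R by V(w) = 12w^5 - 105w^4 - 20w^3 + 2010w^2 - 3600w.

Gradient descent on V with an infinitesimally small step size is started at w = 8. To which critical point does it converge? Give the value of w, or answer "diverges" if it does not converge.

5

V'(w) = 60(w - 5)(w - 4)(w - 1)(w + 3), so V'(8) = 55440.
Gradient descent moves in the -V' direction, i.e. w is decreasing.
The nearest critical point in that direction is w = 5, where V'' = 1920 > 0 (a local minimum). The iterate converges there.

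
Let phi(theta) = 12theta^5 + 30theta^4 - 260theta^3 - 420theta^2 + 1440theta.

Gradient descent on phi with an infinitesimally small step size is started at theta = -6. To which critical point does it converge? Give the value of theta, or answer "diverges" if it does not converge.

phi'(theta) = 60(theta - 3)(theta - 1)(theta + 2)(theta + 4), so phi'(-6) = 30240.
Gradient descent moves in the -phi' direction, i.e. theta is decreasing.
There is no critical point below theta=-6, and phi' keeps the same sign, so the iterate runs off to −∞.

diverges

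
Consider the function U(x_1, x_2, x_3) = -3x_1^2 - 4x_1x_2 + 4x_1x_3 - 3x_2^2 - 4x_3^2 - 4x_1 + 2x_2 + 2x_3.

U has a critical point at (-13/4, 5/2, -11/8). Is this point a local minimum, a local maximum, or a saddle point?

local maximum

The Hessian is constant: H = [[-6, -4, 4], [-4, -6, 0], [4, 0, -8]].
Leading principal minors: Δ₁ = -6, Δ₂ = 20, Δ₃ = -64.
The minors alternate sign starting negative (−, +, −), so H is negative definite: a local maximum.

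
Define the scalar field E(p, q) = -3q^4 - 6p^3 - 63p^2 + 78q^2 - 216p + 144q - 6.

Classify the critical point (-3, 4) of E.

local maximum

The mixed partial ∂²E/∂p∂q is 0, so the Hessian at any point is diag(E_pp, E_qq) = diag(-18(2p + 7), 12(-3q^2 + 13)).
At (-3, 4): H = diag(-18, -420).
Both eigenvalues are negative, so H is negative definite: a local maximum.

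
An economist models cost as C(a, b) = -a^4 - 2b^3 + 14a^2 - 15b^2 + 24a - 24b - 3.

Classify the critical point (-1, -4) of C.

The mixed partial ∂²C/∂a∂b is 0, so the Hessian at any point is diag(C_aa, C_bb) = diag(4(-3a^2 + 7), -6(2b + 5)).
At (-1, -4): H = diag(16, 18).
Both eigenvalues are positive, so H is positive definite: a local minimum.

local minimum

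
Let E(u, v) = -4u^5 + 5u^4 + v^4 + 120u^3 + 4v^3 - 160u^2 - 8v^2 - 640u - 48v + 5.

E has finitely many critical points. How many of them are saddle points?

6

E separates as a function of u plus a function of v, so ∇E=0 decouples.
∂E/∂u = -20(u - 4)(u - 2)(u + 1)(u + 4) = 0 at u ∈ {-4, -1, 2, 4}; ∂E/∂v = 4(v - 2)(v + 2)(v + 3) = 0 at v ∈ {-3, -2, 2}.
The Hessian is diagonal: diag(E_uu, E_vv). Second derivatives: E_uu(-4)=2880, E_uu(-1)=-900, E_uu(2)=720, E_uu(4)=-1600; E_vv(-3)=20, E_vv(-2)=-16, E_vv(2)=80.
Saddle points occur where the two diagonal entries have opposite signs: (-4, -2), (-1, -3), (-1, 2), (2, -2), (4, -3), (4, 2). Count: 6.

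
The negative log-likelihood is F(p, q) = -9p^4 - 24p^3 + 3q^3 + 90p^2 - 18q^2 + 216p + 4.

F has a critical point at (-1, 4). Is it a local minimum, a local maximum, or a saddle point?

The mixed partial ∂²F/∂p∂q is 0, so the Hessian at any point is diag(F_pp, F_qq) = diag(36(-3p^2 - 4p + 5), 18(q - 2)).
At (-1, 4): H = diag(216, 36).
Both eigenvalues are positive, so H is positive definite: a local minimum.

local minimum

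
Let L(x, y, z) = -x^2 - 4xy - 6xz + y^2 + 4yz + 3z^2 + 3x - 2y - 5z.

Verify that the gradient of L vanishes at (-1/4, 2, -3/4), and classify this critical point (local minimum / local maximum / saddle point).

saddle point

∇L = (-2x - 4y - 6z + 3, -4x + 2y + 4z - 2, -6x + 4y + 6z - 5); substituting (-1/4, 2, -3/4) gives ∇L = (0, 0, 0), so (-1/4, 2, -3/4) is indeed a critical point.
The Hessian is constant: H = [[-2, -4, -6], [-4, 2, 4], [-6, 4, 6]].
Leading principal minors: Δ₁ = -2, Δ₂ = -20, Δ₃ = 32.
The minors fit neither the all-positive nor the alternating-sign pattern, so H is indefinite: a saddle point.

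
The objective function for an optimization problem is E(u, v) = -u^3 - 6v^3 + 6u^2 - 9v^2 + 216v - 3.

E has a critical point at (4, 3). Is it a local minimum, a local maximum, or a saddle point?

local maximum

The mixed partial ∂²E/∂u∂v is 0, so the Hessian at any point is diag(E_uu, E_vv) = diag(6(-u + 2), -18(2v + 1)).
At (4, 3): H = diag(-12, -126).
Both eigenvalues are negative, so H is negative definite: a local maximum.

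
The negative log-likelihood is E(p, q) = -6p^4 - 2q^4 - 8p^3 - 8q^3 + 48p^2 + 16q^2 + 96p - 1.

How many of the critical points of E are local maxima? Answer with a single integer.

4

E separates as a function of p plus a function of q, so ∇E=0 decouples.
∂E/∂p = -24(p - 2)(p + 1)(p + 2) = 0 at p ∈ {-2, -1, 2}; ∂E/∂q = -8q(q - 1)(q + 4) = 0 at q ∈ {-4, 0, 1}.
The Hessian is diagonal: diag(E_pp, E_qq). Second derivatives: E_pp(-2)=-96, E_pp(-1)=72, E_pp(2)=-288; E_qq(-4)=-160, E_qq(0)=32, E_qq(1)=-40.
Local maxima occur where both diagonal entries negative: (-2, -4), (-2, 1), (2, -4), (2, 1). Count: 4.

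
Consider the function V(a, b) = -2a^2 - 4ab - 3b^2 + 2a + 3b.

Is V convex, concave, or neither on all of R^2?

V is quadratic, so its Hessian is the constant matrix H = [[-4, -4], [-4, -6]].
det(H) = 8, tr(H) = -10.
det(H) > 0 and tr(H) < 0, so H is negative definite everywhere: concave.

concave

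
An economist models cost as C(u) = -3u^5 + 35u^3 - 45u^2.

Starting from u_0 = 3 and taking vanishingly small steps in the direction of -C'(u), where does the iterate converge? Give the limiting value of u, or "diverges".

diverges

C'(u) = -15u(u - 2)(u - 1)(u + 3), so C'(3) = -540.
Gradient descent moves in the -C' direction, i.e. u is increasing.
There is no critical point above u=3, and C' keeps the same sign, so the iterate runs off to +∞.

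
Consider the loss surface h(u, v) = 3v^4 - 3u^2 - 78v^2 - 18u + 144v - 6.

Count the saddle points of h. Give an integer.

2

h separates as a function of u plus a function of v, so ∇h=0 decouples.
∂h/∂u = -6(u + 3) = 0 at u ∈ {-3}; ∂h/∂v = 12(v - 3)(v - 1)(v + 4) = 0 at v ∈ {-4, 1, 3}.
The Hessian is diagonal: diag(h_uu, h_vv). Second derivatives: h_uu(-3)=-6; h_vv(-4)=420, h_vv(1)=-120, h_vv(3)=168.
Saddle points occur where the two diagonal entries have opposite signs: (-3, -4), (-3, 3). Count: 2.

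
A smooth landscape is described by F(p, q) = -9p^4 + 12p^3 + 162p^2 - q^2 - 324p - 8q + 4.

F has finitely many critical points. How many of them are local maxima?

2

F separates as a function of p plus a function of q, so ∇F=0 decouples.
∂F/∂p = -36(p - 3)(p - 1)(p + 3) = 0 at p ∈ {-3, 1, 3}; ∂F/∂q = -2(q + 4) = 0 at q ∈ {-4}.
The Hessian is diagonal: diag(F_pp, F_qq). Second derivatives: F_pp(-3)=-864, F_pp(1)=288, F_pp(3)=-432; F_qq(-4)=-2.
Local maxima occur where both diagonal entries negative: (-3, -4), (3, -4). Count: 2.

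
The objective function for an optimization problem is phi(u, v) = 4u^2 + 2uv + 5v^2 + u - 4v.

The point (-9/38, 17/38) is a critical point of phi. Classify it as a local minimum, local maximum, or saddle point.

The Hessian of phi is constant: H = [[8, 2], [2, 10]].
det(H) = 8·10 − 2² = 76.
det(H) > 0 and tr(H) = 18 > 0, so H is positive definite and the point is a local minimum.

local minimum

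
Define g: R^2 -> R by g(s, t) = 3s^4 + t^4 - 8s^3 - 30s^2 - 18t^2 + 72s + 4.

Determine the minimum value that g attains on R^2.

-229

g(s,t) separates as P(s) + Q(t) + 4, so its minimum is min P + min Q + 4.
P'(s) = 12(s - 3)(s - 1)(s + 2) vanishes at s ∈ {-2, 1, 3}; Q'(t) = 4t(t - 3)(t + 3) vanishes at t ∈ {-3, 0, 3}.
Local minima of P (where P''>0): P(-2)=-152, P(3)=-27. Local minima of Q: Q(-3)=-81, Q(3)=-81.
So the global minimum of g is P(-2) + Q(-3) + 4 = -152 − 81 + 4 = -229, attained at (-2, -3).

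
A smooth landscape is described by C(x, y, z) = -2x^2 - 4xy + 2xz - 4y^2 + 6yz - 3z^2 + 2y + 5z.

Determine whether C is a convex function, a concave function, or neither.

C is quadratic, so its Hessian is the constant matrix H = [[-4, -4, 2], [-4, -8, 6], [2, 6, -6]].
Leading principal minors: -4, 16, -16.
Signs alternate −, +, − ⇒ H ≺ 0 ⇒ concave.

concave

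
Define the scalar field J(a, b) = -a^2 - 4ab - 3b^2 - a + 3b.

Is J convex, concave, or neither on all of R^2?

neither

J is quadratic, so its Hessian is the constant matrix H = [[-2, -4], [-4, -6]].
det(H) = -4, tr(H) = -8.
det(H) < 0, so H is indefinite: neither convex nor concave.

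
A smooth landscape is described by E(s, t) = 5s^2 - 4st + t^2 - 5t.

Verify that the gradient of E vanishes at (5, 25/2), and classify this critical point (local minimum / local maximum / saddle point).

∇E = (10s - 4t, -4s + 2t - 5); substituting (5, 25/2) gives ∇E = (0, 0), so (5, 25/2) is indeed a critical point.
The Hessian of E is constant: H = [[10, -4], [-4, 2]].
det(H) = 10·2 − (-4)² = 4.
det(H) > 0 and tr(H) = 12 > 0, so H is positive definite and the point is a local minimum.

local minimum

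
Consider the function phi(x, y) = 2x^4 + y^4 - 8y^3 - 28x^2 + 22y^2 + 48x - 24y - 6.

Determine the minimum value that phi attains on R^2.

-249

phi(x,y) separates as P(x) + Q(y) − 6, so its minimum is min P + min Q − 6.
P'(x) = 8(x - 2)(x - 1)(x + 3) vanishes at x ∈ {-3, 1, 2}; Q'(y) = 4(y - 3)(y - 2)(y - 1) vanishes at y ∈ {1, 2, 3}.
Local minima of P (where P''>0): P(-3)=-234, P(2)=16. Local minima of Q: Q(1)=-9, Q(3)=-9.
So the global minimum of phi is P(-3) + Q(1) − 6 = -234 − 9 − 6 = -249, attained at (-3, 1).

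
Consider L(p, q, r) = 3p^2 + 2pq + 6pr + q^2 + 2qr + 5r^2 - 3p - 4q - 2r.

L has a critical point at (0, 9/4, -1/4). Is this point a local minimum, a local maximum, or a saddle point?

The Hessian is constant: H = [[6, 2, 6], [2, 2, 2], [6, 2, 10]].
Leading principal minors: Δ₁ = 6, Δ₂ = 8, Δ₃ = 32.
All leading minors are positive, so H is positive definite: a local minimum.

local minimum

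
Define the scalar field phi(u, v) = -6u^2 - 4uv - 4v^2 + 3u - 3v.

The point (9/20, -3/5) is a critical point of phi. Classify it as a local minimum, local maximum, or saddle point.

The Hessian of phi is constant: H = [[-12, -4], [-4, -8]].
det(H) = (-12)·(-8) − (-4)² = 80.
det(H) > 0 and tr(H) = -20 < 0, so H is negative definite and the point is a local maximum.

local maximum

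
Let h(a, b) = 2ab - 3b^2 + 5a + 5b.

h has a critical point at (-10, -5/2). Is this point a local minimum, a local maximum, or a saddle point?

saddle point

The Hessian of h is constant: H = [[0, 2], [2, -6]].
det(H) = 0·(-6) − 2² = -4.
Since det(H) < 0, H is indefinite and the critical point is a saddle point.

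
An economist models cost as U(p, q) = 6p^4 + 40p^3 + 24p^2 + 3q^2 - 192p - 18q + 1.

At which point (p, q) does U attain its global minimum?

U(p,q) separates as A(p) + B(q) + 1, so its minimum is min A + min B + 1.
A'(p) = 24(p - 1)(p + 2)(p + 4) vanishes at p ∈ {-4, -2, 1}; B'(q) = 6q - 18 vanishes at q ∈ {3}.
Local minima of A (where A''>0): A(-4)=128, A(1)=-122. Local minima of B: B(3)=-27.
So the global minimum of U is A(1) + B(3) + 1 = -122 − 27 + 1 = -148, attained at (1, 3).

(1, 3)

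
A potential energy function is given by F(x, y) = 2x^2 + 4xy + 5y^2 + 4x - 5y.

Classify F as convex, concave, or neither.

convex

F is quadratic, so its Hessian is the constant matrix H = [[4, 4], [4, 10]].
det(H) = 24, tr(H) = 14.
det(H) > 0 and tr(H) > 0, so H is positive definite everywhere: convex.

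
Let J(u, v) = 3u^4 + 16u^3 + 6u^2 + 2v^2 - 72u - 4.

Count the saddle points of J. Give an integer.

1

J separates as a function of u plus a function of v, so ∇J=0 decouples.
∂J/∂u = 12(u - 1)(u + 2)(u + 3) = 0 at u ∈ {-3, -2, 1}; ∂J/∂v = 4v = 0 at v ∈ {0}.
The Hessian is diagonal: diag(J_uu, J_vv). Second derivatives: J_uu(-3)=48, J_uu(-2)=-36, J_uu(1)=144; J_vv(0)=4.
Saddle points occur where the two diagonal entries have opposite signs: (-2, 0). Count: 1.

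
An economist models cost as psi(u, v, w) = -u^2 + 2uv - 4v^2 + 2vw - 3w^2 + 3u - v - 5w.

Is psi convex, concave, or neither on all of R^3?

psi is quadratic, so its Hessian is the constant matrix H = [[-2, 2, 0], [2, -8, 2], [0, 2, -6]].
Leading principal minors: -2, 12, -64.
Signs alternate −, +, − ⇒ H ≺ 0 ⇒ concave.

concave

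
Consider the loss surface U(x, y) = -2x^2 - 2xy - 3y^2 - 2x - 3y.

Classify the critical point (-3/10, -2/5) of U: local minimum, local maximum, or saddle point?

local maximum

The Hessian of U is constant: H = [[-4, -2], [-2, -6]].
det(H) = (-4)·(-6) − (-2)² = 20.
det(H) > 0 and tr(H) = -10 < 0, so H is negative definite and the point is a local maximum.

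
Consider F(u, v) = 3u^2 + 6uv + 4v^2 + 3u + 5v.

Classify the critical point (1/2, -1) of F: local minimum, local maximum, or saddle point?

The Hessian of F is constant: H = [[6, 6], [6, 8]].
det(H) = 6·8 − 6² = 12.
det(H) > 0 and tr(H) = 14 > 0, so H is positive definite and the point is a local minimum.

local minimum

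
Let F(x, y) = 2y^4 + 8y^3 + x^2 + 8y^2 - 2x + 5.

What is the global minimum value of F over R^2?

F(x,y) separates as P(x) + Q(y) + 5, so its minimum is min P + min Q + 5.
P'(x) = 2x - 2 vanishes at x ∈ {1}; Q'(y) = 8y(y + 1)(y + 2) vanishes at y ∈ {-2, -1, 0}.
Local minima of P (where P''>0): P(1)=-1. Local minima of Q: Q(-2)=0, Q(0)=0.
So the global minimum of F is P(1) + Q(-2) + 5 = -1 + 0 + 5 = 4, attained at (1, -2).

4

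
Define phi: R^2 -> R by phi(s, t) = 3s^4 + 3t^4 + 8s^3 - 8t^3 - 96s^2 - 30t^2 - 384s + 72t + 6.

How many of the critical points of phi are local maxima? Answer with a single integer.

phi separates as a function of s plus a function of t, so ∇phi=0 decouples.
∂phi/∂s = 12(s - 4)(s + 2)(s + 4) = 0 at s ∈ {-4, -2, 4}; ∂phi/∂t = 12(t - 3)(t - 1)(t + 2) = 0 at t ∈ {-2, 1, 3}.
The Hessian is diagonal: diag(phi_ss, phi_tt). Second derivatives: phi_ss(-4)=192, phi_ss(-2)=-144, phi_ss(4)=576; phi_tt(-2)=180, phi_tt(1)=-72, phi_tt(3)=120.
Local maxima occur where both diagonal entries negative: (-2, 1). Count: 1.

1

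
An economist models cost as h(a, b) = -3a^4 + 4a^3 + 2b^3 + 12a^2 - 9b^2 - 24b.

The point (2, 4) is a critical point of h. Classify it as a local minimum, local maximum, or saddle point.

The mixed partial ∂²h/∂a∂b is 0, so the Hessian at any point is diag(h_aa, h_bb) = diag(12(-3a^2 + 2a + 2), 6(2b - 3)).
At (2, 4): H = diag(-72, 30).
The eigenvalues have opposite signs, so H is indefinite: a saddle point.

saddle point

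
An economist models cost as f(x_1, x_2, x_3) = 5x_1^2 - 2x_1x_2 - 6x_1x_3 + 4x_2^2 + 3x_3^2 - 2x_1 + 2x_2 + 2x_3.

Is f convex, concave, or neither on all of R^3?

f is quadratic, so its Hessian is the constant matrix H = [[10, -2, -6], [-2, 8, 0], [-6, 0, 6]].
Leading principal minors: 10, 76, 168.
All positive ⇒ H ≻ 0 ⇒ convex.

convex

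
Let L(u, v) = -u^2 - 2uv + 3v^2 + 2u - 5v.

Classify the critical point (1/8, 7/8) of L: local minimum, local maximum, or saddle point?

The Hessian of L is constant: H = [[-2, -2], [-2, 6]].
det(H) = (-2)·6 − (-2)² = -16.
Since det(H) < 0, H is indefinite and the critical point is a saddle point.

saddle point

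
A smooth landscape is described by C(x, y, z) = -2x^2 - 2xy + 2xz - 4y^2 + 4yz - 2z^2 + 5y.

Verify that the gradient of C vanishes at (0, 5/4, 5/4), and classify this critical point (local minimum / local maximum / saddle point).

∇C = (-4x - 2y + 2z, -2x - 8y + 4z + 5, 2x + 4y - 4z); substituting (0, 5/4, 5/4) gives ∇C = (0, 0, 0), so (0, 5/4, 5/4) is indeed a critical point.
The Hessian is constant: H = [[-4, -2, 2], [-2, -8, 4], [2, 4, -4]].
Leading principal minors: Δ₁ = -4, Δ₂ = 28, Δ₃ = -48.
The minors alternate sign starting negative (−, +, −), so H is negative definite: a local maximum.

local maximum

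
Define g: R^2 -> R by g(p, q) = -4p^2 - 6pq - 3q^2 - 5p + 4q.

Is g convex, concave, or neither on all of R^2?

concave

g is quadratic, so its Hessian is the constant matrix H = [[-8, -6], [-6, -6]].
det(H) = 12, tr(H) = -14.
det(H) > 0 and tr(H) < 0, so H is negative definite everywhere: concave.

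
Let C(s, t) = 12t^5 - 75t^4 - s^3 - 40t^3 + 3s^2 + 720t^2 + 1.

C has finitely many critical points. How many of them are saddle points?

4

C separates as a function of s plus a function of t, so ∇C=0 decouples.
∂C/∂s = -3s(s - 2) = 0 at s ∈ {0, 2}; ∂C/∂t = 60t(t - 4)(t - 3)(t + 2) = 0 at t ∈ {-2, 0, 3, 4}.
The Hessian is diagonal: diag(C_ss, C_tt). Second derivatives: C_ss(0)=6, C_ss(2)=-6; C_tt(-2)=-3600, C_tt(0)=1440, C_tt(3)=-900, C_tt(4)=1440.
Saddle points occur where the two diagonal entries have opposite signs: (0, -2), (0, 3), (2, 0), (2, 4). Count: 4.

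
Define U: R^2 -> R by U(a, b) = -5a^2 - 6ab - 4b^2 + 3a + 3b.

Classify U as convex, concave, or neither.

U is quadratic, so its Hessian is the constant matrix H = [[-10, -6], [-6, -8]].
det(H) = 44, tr(H) = -18.
det(H) > 0 and tr(H) < 0, so H is negative definite everywhere: concave.

concave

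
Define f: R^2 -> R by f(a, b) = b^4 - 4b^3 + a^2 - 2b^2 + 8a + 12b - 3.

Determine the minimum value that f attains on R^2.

-28

f(a,b) separates as P(a) + Q(b) − 3, so its minimum is min P + min Q − 3.
P'(a) = 2a + 8 vanishes at a ∈ {-4}; Q'(b) = 4(b - 3)(b - 1)(b + 1) vanishes at b ∈ {-1, 1, 3}.
Local minima of P (where P''>0): P(-4)=-16. Local minima of Q: Q(-1)=-9, Q(3)=-9.
So the global minimum of f is P(-4) + Q(-1) − 3 = -16 − 9 − 3 = -28, attained at (-4, -1).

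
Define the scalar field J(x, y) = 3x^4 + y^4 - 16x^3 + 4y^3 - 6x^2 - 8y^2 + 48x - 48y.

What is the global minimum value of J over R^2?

-240

J(x,y) separates as P(x) + Q(y), so its minimum is min P + min Q.
P'(x) = 12(x - 4)(x - 1)(x + 1) vanishes at x ∈ {-1, 1, 4}; Q'(y) = 4(y - 2)(y + 2)(y + 3) vanishes at y ∈ {-3, -2, 2}.
Local minima of P (where P''>0): P(-1)=-35, P(4)=-160. Local minima of Q: Q(-3)=45, Q(2)=-80.
So the global minimum of J is P(4) + Q(2) = -160 − 80 = -240, attained at (4, 2).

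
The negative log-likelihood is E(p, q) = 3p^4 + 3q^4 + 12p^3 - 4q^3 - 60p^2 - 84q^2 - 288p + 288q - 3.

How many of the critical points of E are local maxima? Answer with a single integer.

E separates as a function of p plus a function of q, so ∇E=0 decouples.
∂E/∂p = 12(p - 3)(p + 2)(p + 4) = 0 at p ∈ {-4, -2, 3}; ∂E/∂q = 12(q - 3)(q - 2)(q + 4) = 0 at q ∈ {-4, 2, 3}.
The Hessian is diagonal: diag(E_pp, E_qq). Second derivatives: E_pp(-4)=168, E_pp(-2)=-120, E_pp(3)=420; E_qq(-4)=504, E_qq(2)=-72, E_qq(3)=84.
Local maxima occur where both diagonal entries negative: (-2, 2). Count: 1.

1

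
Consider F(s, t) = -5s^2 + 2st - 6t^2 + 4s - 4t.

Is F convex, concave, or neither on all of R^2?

concave

F is quadratic, so its Hessian is the constant matrix H = [[-10, 2], [2, -12]].
det(H) = 116, tr(H) = -22.
det(H) > 0 and tr(H) < 0, so H is negative definite everywhere: concave.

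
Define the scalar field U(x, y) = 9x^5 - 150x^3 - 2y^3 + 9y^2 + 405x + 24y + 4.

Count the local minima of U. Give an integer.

2

U separates as a function of x plus a function of y, so ∇U=0 decouples.
∂U/∂x = 45(x - 3)(x - 1)(x + 1)(x + 3) = 0 at x ∈ {-3, -1, 1, 3}; ∂U/∂y = -6(y - 4)(y + 1) = 0 at y ∈ {-1, 4}.
The Hessian is diagonal: diag(U_xx, U_yy). Second derivatives: U_xx(-3)=-2160, U_xx(-1)=720, U_xx(1)=-720, U_xx(3)=2160; U_yy(-1)=30, U_yy(4)=-30.
Local minima occur where both diagonal entries positive: (-1, -1), (3, -1). Count: 2.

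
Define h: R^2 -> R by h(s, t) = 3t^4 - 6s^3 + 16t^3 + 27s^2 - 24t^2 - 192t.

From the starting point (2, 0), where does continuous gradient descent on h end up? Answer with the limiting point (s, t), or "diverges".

h is separable, so gradient descent decouples: s follows -∂h/∂s, t follows -∂h/∂t.
∂h/∂s = -18s(s - 3); at s=2 this is 36, so s decreases.
∂h/∂t = 12(t - 2)(t + 2)(t + 4); at t=0 this is -192, so t increases.
s converges to its nearest critical value 0 (a local min of the s-part); t converges to 2. The iterate converges to (0, 2).

(0, 2)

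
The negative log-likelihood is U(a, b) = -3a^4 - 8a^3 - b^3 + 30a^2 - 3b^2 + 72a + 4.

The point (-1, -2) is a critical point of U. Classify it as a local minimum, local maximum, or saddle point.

The mixed partial ∂²U/∂a∂b is 0, so the Hessian at any point is diag(U_aa, U_bb) = diag(12(-3a^2 - 4a + 5), -6(b + 1)).
At (-1, -2): H = diag(72, 6).
Both eigenvalues are positive, so H is positive definite: a local minimum.

local minimum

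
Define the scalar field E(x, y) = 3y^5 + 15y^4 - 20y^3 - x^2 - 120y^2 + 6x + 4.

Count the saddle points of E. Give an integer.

2

E separates as a function of x plus a function of y, so ∇E=0 decouples.
∂E/∂x = -2(x - 3) = 0 at x ∈ {3}; ∂E/∂y = 15y(y - 2)(y + 2)(y + 4) = 0 at y ∈ {-4, -2, 0, 2}.
The Hessian is diagonal: diag(E_xx, E_yy). Second derivatives: E_xx(3)=-2; E_yy(-4)=-720, E_yy(-2)=240, E_yy(0)=-240, E_yy(2)=720.
Saddle points occur where the two diagonal entries have opposite signs: (3, -2), (3, 2). Count: 2.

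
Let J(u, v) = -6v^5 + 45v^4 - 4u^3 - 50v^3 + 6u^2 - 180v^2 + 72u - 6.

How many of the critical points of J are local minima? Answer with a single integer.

2

J separates as a function of u plus a function of v, so ∇J=0 decouples.
∂J/∂u = -12(u - 3)(u + 2) = 0 at u ∈ {-2, 3}; ∂J/∂v = -30v(v - 4)(v - 3)(v + 1) = 0 at v ∈ {-1, 0, 3, 4}.
The Hessian is diagonal: diag(J_uu, J_vv). Second derivatives: J_uu(-2)=60, J_uu(3)=-60; J_vv(-1)=600, J_vv(0)=-360, J_vv(3)=360, J_vv(4)=-600.
Local minima occur where both diagonal entries positive: (-2, -1), (-2, 3). Count: 2.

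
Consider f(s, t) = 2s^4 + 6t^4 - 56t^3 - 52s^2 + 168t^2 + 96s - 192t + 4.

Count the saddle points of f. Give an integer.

4

f separates as a function of s plus a function of t, so ∇f=0 decouples.
∂f/∂s = 8(s - 3)(s - 1)(s + 4) = 0 at s ∈ {-4, 1, 3}; ∂f/∂t = 24(t - 4)(t - 2)(t - 1) = 0 at t ∈ {1, 2, 4}.
The Hessian is diagonal: diag(f_ss, f_tt). Second derivatives: f_ss(-4)=280, f_ss(1)=-80, f_ss(3)=112; f_tt(1)=72, f_tt(2)=-48, f_tt(4)=144.
Saddle points occur where the two diagonal entries have opposite signs: (-4, 2), (1, 1), (1, 4), (3, 2). Count: 4.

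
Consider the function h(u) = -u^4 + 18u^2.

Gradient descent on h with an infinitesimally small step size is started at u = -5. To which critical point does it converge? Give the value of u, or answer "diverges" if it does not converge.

h'(u) = -4u(u - 3)(u + 3), so h'(-5) = 320.
Gradient descent moves in the -h' direction, i.e. u is decreasing.
There is no critical point below u=-5, and h' keeps the same sign, so the iterate runs off to −∞.

diverges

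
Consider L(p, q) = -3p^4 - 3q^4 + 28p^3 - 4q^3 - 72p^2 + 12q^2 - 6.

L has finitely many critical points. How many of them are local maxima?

L separates as a function of p plus a function of q, so ∇L=0 decouples.
∂L/∂p = -12p(p - 4)(p - 3) = 0 at p ∈ {0, 3, 4}; ∂L/∂q = -12q(q - 1)(q + 2) = 0 at q ∈ {-2, 0, 1}.
The Hessian is diagonal: diag(L_pp, L_qq). Second derivatives: L_pp(0)=-144, L_pp(3)=36, L_pp(4)=-48; L_qq(-2)=-72, L_qq(0)=24, L_qq(1)=-36.
Local maxima occur where both diagonal entries negative: (0, -2), (0, 1), (4, -2), (4, 1). Count: 4.

4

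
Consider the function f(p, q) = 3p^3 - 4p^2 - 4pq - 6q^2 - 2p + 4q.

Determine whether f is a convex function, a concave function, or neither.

The term 3p^3 is cubic, so the Hessian is not constant.
∂²f/∂p² = 18p - 8, which takes both signs as p varies (negative for sufficiently negative p). A diagonal entry of the Hessian changing sign means the Hessian is neither positive- nor negative-semidefinite on all of R^2.

neither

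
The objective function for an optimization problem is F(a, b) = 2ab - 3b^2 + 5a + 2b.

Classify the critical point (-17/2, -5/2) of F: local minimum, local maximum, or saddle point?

saddle point

The Hessian of F is constant: H = [[0, 2], [2, -6]].
det(H) = 0·(-6) − 2² = -4.
Since det(H) < 0, H is indefinite and the critical point is a saddle point.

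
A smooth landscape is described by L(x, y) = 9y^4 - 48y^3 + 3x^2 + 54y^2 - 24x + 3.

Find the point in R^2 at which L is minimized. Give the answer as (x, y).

(4, 3)

L(x,y) separates as P(x) + Q(y) + 3, so its minimum is min P + min Q + 3.
P'(x) = 6x - 24 vanishes at x ∈ {4}; Q'(y) = 36y(y - 3)(y - 1) vanishes at y ∈ {0, 1, 3}.
Local minima of P (where P''>0): P(4)=-48. Local minima of Q: Q(0)=0, Q(3)=-81.
So the global minimum of L is P(4) + Q(3) + 3 = -48 − 81 + 3 = -126, attained at (4, 3).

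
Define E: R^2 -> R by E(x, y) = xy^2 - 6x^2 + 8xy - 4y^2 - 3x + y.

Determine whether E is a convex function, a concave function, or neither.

neither

The term xy^2 is cubic, so the Hessian is not constant.
∂²E/∂y² = 2x - 8, which takes both signs as x varies (negative for sufficiently negative x). A diagonal entry of the Hessian changing sign means the Hessian is neither positive- nor negative-semidefinite on all of R^2.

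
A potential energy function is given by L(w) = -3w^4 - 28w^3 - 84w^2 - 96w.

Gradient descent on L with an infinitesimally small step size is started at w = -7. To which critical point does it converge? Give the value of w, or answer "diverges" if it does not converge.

diverges

L'(w) = -12(w + 1)(w + 2)(w + 4), so L'(-7) = 1080.
Gradient descent moves in the -L' direction, i.e. w is decreasing.
There is no critical point below w=-7, and L' keeps the same sign, so the iterate runs off to −∞.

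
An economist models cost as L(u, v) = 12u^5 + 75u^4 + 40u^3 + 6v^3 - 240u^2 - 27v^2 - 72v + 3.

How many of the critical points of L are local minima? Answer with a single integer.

2

L separates as a function of u plus a function of v, so ∇L=0 decouples.
∂L/∂u = 60u(u - 1)(u + 2)(u + 4) = 0 at u ∈ {-4, -2, 0, 1}; ∂L/∂v = 18(v - 4)(v + 1) = 0 at v ∈ {-1, 4}.
The Hessian is diagonal: diag(L_uu, L_vv). Second derivatives: L_uu(-4)=-2400, L_uu(-2)=720, L_uu(0)=-480, L_uu(1)=900; L_vv(-1)=-90, L_vv(4)=90.
Local minima occur where both diagonal entries positive: (-2, 4), (1, 4). Count: 2.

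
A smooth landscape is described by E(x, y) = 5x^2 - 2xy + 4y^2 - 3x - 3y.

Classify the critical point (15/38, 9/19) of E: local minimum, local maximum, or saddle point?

local minimum

The Hessian of E is constant: H = [[10, -2], [-2, 8]].
det(H) = 10·8 − (-2)² = 76.
det(H) > 0 and tr(H) = 18 > 0, so H is positive definite and the point is a local minimum.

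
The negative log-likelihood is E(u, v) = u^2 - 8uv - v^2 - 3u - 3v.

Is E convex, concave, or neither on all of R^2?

neither

E is quadratic, so its Hessian is the constant matrix H = [[2, -8], [-8, -2]].
det(H) = -68, tr(H) = 0.
det(H) < 0, so H is indefinite: neither convex nor concave.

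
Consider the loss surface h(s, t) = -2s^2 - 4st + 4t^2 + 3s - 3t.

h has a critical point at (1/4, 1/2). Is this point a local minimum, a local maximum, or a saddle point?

The Hessian of h is constant: H = [[-4, -4], [-4, 8]].
det(H) = (-4)·8 − (-4)² = -48.
Since det(H) < 0, H is indefinite and the critical point is a saddle point.

saddle point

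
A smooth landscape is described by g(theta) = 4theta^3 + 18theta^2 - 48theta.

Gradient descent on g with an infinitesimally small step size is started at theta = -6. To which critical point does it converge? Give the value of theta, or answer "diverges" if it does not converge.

diverges

g'(theta) = 12(theta - 1)(theta + 4), so g'(-6) = 168.
Gradient descent moves in the -g' direction, i.e. theta is decreasing.
There is no critical point below theta=-6, and g' keeps the same sign, so the iterate runs off to −∞.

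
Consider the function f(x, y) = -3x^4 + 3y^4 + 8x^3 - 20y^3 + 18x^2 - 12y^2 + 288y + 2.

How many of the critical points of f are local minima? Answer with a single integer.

f separates as a function of x plus a function of y, so ∇f=0 decouples.
∂f/∂x = -12x(x - 3)(x + 1) = 0 at x ∈ {-1, 0, 3}; ∂f/∂y = 12(y - 4)(y - 3)(y + 2) = 0 at y ∈ {-2, 3, 4}.
The Hessian is diagonal: diag(f_xx, f_yy). Second derivatives: f_xx(-1)=-48, f_xx(0)=36, f_xx(3)=-144; f_yy(-2)=360, f_yy(3)=-60, f_yy(4)=72.
Local minima occur where both diagonal entries positive: (0, -2), (0, 4). Count: 2.

2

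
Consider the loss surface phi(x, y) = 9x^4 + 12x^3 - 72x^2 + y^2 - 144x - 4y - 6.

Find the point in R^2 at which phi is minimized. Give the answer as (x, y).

(2, 2)

phi(x,y) separates as P(x) + Q(y) − 6, so its minimum is min P + min Q − 6.
P'(x) = 36(x - 2)(x + 1)(x + 2) vanishes at x ∈ {-2, -1, 2}; Q'(y) = 2y - 4 vanishes at y ∈ {2}.
Local minima of P (where P''>0): P(-2)=48, P(2)=-336. Local minima of Q: Q(2)=-4.
So the global minimum of phi is P(2) + Q(2) − 6 = -336 − 4 − 6 = -346, attained at (2, 2).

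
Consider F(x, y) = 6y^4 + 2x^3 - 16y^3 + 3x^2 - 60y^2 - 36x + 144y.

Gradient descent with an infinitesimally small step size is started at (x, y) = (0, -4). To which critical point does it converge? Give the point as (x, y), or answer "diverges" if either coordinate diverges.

F is separable, so gradient descent decouples: x follows -∂F/∂x, y follows -∂F/∂y.
∂F/∂x = 6(x - 2)(x + 3); at x=0 this is -36, so x increases.
∂F/∂y = 24(y - 3)(y - 1)(y + 2); at y=-4 this is -1680, so y increases.
x converges to its nearest critical value 2 (a local min of the x-part); y converges to -2. The iterate converges to (2, -2).

(2, -2)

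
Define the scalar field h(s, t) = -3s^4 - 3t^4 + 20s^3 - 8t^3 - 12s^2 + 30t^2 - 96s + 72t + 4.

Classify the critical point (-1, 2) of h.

The mixed partial ∂²h/∂s∂t is 0, so the Hessian at any point is diag(h_ss, h_tt) = diag(12(-3s^2 + 10s - 2), 12(-3t^2 - 4t + 5)).
At (-1, 2): H = diag(-180, -180).
Both eigenvalues are negative, so H is negative definite: a local maximum.

local maximum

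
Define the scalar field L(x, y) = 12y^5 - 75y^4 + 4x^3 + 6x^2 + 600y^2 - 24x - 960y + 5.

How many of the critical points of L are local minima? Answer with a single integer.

2

L separates as a function of x plus a function of y, so ∇L=0 decouples.
∂L/∂x = 12(x - 1)(x + 2) = 0 at x ∈ {-2, 1}; ∂L/∂y = 60(y - 4)(y - 2)(y - 1)(y + 2) = 0 at y ∈ {-2, 1, 2, 4}.
The Hessian is diagonal: diag(L_xx, L_yy). Second derivatives: L_xx(-2)=-36, L_xx(1)=36; L_yy(-2)=-4320, L_yy(1)=540, L_yy(2)=-480, L_yy(4)=2160.
Local minima occur where both diagonal entries positive: (1, 1), (1, 4). Count: 2.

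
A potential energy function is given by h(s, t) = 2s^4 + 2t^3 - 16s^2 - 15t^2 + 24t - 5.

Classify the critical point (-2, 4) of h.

local minimum

The mixed partial ∂²h/∂s∂t is 0, so the Hessian at any point is diag(h_ss, h_tt) = diag(8(3s^2 - 4), 6(2t - 5)).
At (-2, 4): H = diag(64, 18).
Both eigenvalues are positive, so H is positive definite: a local minimum.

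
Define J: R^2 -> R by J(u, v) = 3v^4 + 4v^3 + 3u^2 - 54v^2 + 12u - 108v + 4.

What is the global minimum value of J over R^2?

J(u,v) separates as P(u) + Q(v) + 4, so its minimum is min P + min Q + 4.
P'(u) = 6u + 12 vanishes at u ∈ {-2}; Q'(v) = 12(v - 3)(v + 1)(v + 3) vanishes at v ∈ {-3, -1, 3}.
Local minima of P (where P''>0): P(-2)=-12. Local minima of Q: Q(-3)=-27, Q(3)=-459.
So the global minimum of J is P(-2) + Q(3) + 4 = -12 − 459 + 4 = -467, attained at (-2, 3).

-467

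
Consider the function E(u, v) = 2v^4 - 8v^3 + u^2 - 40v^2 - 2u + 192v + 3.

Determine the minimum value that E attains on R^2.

-556

E(u,v) separates as P(u) + Q(v) + 3, so its minimum is min P + min Q + 3.
P'(u) = 2u - 2 vanishes at u ∈ {1}; Q'(v) = 8(v - 4)(v - 2)(v + 3) vanishes at v ∈ {-3, 2, 4}.
Local minima of P (where P''>0): P(1)=-1. Local minima of Q: Q(-3)=-558, Q(4)=128.
So the global minimum of E is P(1) + Q(-3) + 3 = -1 − 558 + 3 = -556, attained at (1, -3).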